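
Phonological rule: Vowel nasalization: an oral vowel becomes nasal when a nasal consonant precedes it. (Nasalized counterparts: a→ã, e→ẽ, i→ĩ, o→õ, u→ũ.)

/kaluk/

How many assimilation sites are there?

No segment meets the rule's conditions.

0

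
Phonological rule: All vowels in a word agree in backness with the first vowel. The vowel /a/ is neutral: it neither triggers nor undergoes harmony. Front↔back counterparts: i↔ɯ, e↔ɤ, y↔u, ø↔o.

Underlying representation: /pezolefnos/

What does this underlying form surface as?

[pezølefnøs]

/o/ harmonizes with /e/ ([-back]) → [ø]
/o/ harmonizes with /e/ ([-back]) → [ø]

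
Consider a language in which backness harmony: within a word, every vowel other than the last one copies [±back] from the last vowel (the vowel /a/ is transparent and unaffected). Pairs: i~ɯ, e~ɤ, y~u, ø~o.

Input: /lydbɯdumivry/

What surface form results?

/ɯ/ harmonizes with /y/ ([-back]) → [i]
/u/ harmonizes with /y/ ([-back]) → [y]

[lydbidymivry]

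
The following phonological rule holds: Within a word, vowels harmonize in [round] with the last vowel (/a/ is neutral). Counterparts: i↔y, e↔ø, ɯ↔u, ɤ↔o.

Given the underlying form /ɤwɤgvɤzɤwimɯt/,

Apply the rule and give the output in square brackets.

no segment meets the rule's conditions; no change.

[ɤwɤgvɤzɤwimɯt]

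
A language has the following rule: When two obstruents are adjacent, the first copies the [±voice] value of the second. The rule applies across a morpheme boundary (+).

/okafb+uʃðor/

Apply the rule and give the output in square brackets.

[okavb+uʒðor]

/f/ before /b/ (voiced) → [v]
/ʃ/ before /ð/ (voiced) → [ʒ]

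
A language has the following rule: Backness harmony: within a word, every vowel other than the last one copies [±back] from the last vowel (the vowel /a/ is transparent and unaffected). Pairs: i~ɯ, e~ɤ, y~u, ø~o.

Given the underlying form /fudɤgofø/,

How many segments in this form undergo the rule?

3

/u/ harmonizes with /ø/ ([-back]) → [y]
/ɤ/ harmonizes with /ø/ ([-back]) → [e]
/o/ harmonizes with /ø/ ([-back]) → [ø]
3 segments change.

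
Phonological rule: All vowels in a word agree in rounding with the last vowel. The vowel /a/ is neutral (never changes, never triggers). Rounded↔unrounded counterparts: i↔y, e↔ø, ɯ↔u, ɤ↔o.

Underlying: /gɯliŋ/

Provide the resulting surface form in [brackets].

no segment meets the rule's conditions; no change.

[gɯliŋ]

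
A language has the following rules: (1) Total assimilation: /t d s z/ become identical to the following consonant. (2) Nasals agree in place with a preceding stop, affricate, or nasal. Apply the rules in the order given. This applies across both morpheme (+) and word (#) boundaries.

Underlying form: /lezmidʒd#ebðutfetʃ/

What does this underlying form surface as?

Rule 1: /z/ before /m/ → [m] (total assimilation)
Rule 1: /t/ before /f/ → [f] (total assimilation)
After rule 1: lemmidʒd#ebðuffetʃ
Rule 2: no segment meets the rule's conditions; no change.

[lemmidʒd#ebðuffetʃ]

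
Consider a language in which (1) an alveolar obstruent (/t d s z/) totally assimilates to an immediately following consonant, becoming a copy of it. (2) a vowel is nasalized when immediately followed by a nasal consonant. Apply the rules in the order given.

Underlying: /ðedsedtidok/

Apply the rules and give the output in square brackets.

Rule 1: /d/ before /s/ → [s] (total assimilation)
Rule 1: /d/ before /t/ → [t] (total assimilation)
After rule 1: ðessettidok
Rule 2: no segment meets the rule's conditions; no change.

[ðessettidok]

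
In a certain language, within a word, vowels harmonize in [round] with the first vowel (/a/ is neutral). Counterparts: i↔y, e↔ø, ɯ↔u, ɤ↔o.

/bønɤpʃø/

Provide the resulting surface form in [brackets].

[bønopʃø]

/ɤ/ harmonizes with /ø/ ([+round]) → [o]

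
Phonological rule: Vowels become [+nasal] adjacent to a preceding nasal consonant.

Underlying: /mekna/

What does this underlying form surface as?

[mẽknã]

/e/ after nasal /m/ → [ẽ]
/a/ after nasal /n/ → [ã]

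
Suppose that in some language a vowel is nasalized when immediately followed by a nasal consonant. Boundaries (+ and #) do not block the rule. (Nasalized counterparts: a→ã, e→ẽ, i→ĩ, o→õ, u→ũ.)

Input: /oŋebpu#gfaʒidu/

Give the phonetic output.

/o/ before nasal /ŋ/ → [õ]

[õŋebpu#gfaʒidu]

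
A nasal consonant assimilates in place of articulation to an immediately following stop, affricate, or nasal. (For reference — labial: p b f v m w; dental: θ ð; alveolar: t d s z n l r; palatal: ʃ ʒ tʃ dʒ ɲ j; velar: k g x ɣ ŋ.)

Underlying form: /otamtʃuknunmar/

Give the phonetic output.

/m/ before /tʃ/ (palatal) → [ɲ]
/n/ before /m/ (labial) → [m]

[otaɲtʃuknummar]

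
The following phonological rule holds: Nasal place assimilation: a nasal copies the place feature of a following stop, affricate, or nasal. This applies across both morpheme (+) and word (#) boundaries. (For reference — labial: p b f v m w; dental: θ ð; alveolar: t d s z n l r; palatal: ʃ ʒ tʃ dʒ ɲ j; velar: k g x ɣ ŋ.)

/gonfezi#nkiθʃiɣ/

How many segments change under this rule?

1

/n/ before /k/ (velar) → [ŋ]
1 segment changes.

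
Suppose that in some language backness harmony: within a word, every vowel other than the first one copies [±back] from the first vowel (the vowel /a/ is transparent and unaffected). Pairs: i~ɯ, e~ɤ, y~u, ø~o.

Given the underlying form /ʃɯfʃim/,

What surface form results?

[ʃɯfʃɯm]

/i/ harmonizes with /ɯ/ ([+back]) → [ɯ]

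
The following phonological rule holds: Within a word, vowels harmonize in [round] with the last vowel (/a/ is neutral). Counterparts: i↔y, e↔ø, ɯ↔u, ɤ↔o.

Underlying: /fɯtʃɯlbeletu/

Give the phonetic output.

[futʃulbøløtu]

/ɯ/ harmonizes with /u/ ([+round]) → [u]
/ɯ/ harmonizes with /u/ ([+round]) → [u]
/e/ harmonizes with /u/ ([+round]) → [ø]
/e/ harmonizes with /u/ ([+round]) → [ø]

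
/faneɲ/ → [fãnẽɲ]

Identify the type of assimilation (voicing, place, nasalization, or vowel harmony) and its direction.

nasalization, regressive

/a/→[ã] /e/→[ẽ].
Each target copies a feature from the following segment, so the direction is regressive.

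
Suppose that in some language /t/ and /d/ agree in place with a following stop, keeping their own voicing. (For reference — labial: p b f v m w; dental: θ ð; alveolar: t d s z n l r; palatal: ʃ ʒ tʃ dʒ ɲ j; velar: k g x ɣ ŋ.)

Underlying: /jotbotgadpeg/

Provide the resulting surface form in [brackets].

[jopbokgabpeg]

/t/ before /b/ (labial) → [p]
/t/ before /g/ (velar) → [k]
/d/ before /p/ (labial) → [b]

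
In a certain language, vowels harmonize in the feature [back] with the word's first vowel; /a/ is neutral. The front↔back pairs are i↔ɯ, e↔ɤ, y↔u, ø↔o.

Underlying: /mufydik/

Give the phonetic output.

[mufudɯk]

/y/ harmonizes with /u/ ([+back]) → [u]
/i/ harmonizes with /u/ ([+back]) → [ɯ]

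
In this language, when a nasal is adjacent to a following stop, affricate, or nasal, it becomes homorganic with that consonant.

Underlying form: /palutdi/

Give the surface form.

no segment meets the rule's conditions; no change.

[palutdi]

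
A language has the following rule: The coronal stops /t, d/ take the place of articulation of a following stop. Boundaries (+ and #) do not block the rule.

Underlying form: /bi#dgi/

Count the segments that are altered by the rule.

1

/d/ before /g/ (velar) → [g]
1 segment changes.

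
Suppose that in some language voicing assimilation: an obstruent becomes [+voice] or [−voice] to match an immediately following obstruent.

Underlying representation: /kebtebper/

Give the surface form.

[keptepper]

/b/ before /t/ (voiceless) → [p]
/b/ before /p/ (voiceless) → [p]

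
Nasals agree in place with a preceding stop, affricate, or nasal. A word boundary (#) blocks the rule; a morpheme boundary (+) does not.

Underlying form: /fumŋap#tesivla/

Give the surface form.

/ŋ/ after /m/ (labial) → [m]

[fummap#tesivla]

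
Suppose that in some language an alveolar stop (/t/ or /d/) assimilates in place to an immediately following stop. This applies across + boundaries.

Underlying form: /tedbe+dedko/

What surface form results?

/d/ before /b/ (labial) → [b]
/d/ before /k/ (velar) → [g]

[tebbe+degko]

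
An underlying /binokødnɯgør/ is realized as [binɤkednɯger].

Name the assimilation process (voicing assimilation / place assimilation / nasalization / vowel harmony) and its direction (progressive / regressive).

vowel harmony, progressive

/o/→[ɤ] /ø/→[e] /ø/→[e].
Vowels agree with the first vowel, so the harmony is progressive.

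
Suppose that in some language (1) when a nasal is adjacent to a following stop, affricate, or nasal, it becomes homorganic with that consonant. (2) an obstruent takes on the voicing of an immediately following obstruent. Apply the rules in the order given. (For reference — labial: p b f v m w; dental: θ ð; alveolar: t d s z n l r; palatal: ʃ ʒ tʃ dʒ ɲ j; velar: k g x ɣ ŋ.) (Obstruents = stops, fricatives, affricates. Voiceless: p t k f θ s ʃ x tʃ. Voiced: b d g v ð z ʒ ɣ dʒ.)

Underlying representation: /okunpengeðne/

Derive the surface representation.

Rule 1: /n/ before /p/ (labial) → [m]
Rule 1: /n/ before /g/ (velar) → [ŋ]
After rule 1: okumpeŋgeðne
Rule 2: no segment meets the rule's conditions; no change.

[okumpeŋgeðne]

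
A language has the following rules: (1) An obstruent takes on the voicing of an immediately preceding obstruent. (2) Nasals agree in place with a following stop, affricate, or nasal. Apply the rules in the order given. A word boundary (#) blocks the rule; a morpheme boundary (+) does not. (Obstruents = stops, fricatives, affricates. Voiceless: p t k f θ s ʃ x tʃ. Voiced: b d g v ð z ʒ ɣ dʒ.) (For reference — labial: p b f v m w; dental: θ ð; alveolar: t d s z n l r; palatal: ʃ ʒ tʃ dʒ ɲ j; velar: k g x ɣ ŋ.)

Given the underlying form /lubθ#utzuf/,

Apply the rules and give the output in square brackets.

Rule 1: /θ/ after /b/ (voiced) → [ð]
Rule 1: /z/ after /t/ (voiceless) → [s]
After rule 1: lubð#utsuf
Rule 2: no segment meets the rule's conditions; no change.

[lubð#utsuf]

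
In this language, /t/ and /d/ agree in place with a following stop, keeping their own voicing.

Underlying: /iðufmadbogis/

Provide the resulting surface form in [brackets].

/d/ before /b/ (labial) → [b]

[iðufmabbogis]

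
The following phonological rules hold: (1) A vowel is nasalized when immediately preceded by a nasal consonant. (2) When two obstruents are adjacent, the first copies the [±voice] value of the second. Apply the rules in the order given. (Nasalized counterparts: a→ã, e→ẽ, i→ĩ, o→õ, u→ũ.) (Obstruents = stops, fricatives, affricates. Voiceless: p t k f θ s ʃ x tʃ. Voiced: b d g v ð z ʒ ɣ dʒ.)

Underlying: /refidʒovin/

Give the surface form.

[refidʒovin]

Rule 1: no segment meets the rule's conditions; no change.
After rule 1: refidʒovin
Rule 2: no segment meets the rule's conditions; no change.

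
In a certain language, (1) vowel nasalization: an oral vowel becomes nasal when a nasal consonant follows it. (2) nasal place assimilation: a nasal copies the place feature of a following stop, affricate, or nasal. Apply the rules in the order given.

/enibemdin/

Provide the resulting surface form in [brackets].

[ẽnibẽndĩn]

Rule 1: /e/ before nasal /n/ → [ẽ]
Rule 1: /e/ before nasal /m/ → [ẽ]
Rule 1: /i/ before nasal /n/ → [ĩ]
After rule 1: ẽnibẽmdĩn
Rule 2: /m/ before /d/ (alveolar) → [n]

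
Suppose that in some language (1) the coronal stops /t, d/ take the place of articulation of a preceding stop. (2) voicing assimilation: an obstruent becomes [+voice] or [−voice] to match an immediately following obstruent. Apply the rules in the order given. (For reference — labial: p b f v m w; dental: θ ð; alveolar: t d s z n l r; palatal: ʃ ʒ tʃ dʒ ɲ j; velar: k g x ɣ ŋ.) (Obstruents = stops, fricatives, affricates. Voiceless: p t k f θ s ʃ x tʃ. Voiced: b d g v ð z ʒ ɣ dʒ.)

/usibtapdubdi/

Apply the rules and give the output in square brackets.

[usippabbubbi]

Rule 1: /t/ after /b/ (labial) → [p]
Rule 1: /d/ after /p/ (labial) → [b]
Rule 1: /d/ after /b/ (labial) → [b]
After rule 1: usibpapbubbi
Rule 2: /b/ before /p/ (voiceless) → [p]
Rule 2: /p/ before /b/ (voiced) → [b]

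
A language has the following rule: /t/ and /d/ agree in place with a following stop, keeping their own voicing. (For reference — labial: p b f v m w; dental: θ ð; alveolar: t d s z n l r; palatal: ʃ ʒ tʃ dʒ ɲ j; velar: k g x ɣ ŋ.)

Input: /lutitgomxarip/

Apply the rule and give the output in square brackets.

[lutikgomxarip]

/t/ before /g/ (velar) → [k]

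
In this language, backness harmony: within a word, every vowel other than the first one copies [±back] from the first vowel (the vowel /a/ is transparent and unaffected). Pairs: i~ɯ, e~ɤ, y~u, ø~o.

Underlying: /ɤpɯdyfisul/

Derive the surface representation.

/y/ harmonizes with /ɤ/ ([+back]) → [u]
/i/ harmonizes with /ɤ/ ([+back]) → [ɯ]

[ɤpɯdufɯsul]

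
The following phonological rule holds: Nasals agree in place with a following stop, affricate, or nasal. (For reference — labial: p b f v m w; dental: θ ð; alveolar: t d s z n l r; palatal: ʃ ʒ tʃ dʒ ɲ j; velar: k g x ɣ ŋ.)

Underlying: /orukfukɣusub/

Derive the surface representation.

[orukfukɣusub]

no segment meets the rule's conditions; no change.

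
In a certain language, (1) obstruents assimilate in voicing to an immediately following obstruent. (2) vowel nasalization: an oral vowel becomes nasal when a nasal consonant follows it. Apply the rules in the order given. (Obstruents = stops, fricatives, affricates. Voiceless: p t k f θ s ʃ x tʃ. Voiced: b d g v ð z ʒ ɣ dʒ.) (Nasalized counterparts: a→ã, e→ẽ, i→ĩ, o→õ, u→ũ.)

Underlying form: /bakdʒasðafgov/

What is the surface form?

Rule 1: /k/ before /dʒ/ (voiced) → [g]
Rule 1: /s/ before /ð/ (voiced) → [z]
Rule 1: /f/ before /g/ (voiced) → [v]
After rule 1: bagdʒazðavgov
Rule 2: no segment meets the rule's conditions; no change.

[bagdʒazðavgov]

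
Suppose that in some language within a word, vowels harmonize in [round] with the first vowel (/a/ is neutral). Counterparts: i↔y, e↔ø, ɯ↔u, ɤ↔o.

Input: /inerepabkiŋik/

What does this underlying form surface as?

no segment meets the rule's conditions; no change.

[inerepabkiŋik]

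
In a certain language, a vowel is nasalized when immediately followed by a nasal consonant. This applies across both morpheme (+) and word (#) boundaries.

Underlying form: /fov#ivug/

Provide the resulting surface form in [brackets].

[fov#ivug]

no segment meets the rule's conditions; no change.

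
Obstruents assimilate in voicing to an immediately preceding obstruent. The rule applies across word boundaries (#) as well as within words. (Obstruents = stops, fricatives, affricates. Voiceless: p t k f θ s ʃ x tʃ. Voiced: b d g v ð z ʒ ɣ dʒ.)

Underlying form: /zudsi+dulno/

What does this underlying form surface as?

[zudzi+dulno]

/s/ after /d/ (voiced) → [z]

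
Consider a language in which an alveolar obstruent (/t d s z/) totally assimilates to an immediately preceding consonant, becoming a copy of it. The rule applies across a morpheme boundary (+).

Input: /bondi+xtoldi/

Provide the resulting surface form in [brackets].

[bonni+xxolli]

/d/ after /n/ → [n] (total assimilation)
/t/ after /x/ → [x] (total assimilation)
/d/ after /l/ → [l] (total assimilation)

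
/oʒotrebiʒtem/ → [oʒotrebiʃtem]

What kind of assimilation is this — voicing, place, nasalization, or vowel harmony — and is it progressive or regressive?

voicing assimilation, regressive

/ʒ/→[ʃ].
Each target copies a feature from the following segment, so the direction is regressive.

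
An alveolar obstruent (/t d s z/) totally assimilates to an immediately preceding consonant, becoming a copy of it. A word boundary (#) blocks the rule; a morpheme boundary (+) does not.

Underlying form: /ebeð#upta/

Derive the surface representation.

/t/ after /p/ → [p] (total assimilation)

[ebeð#uppa]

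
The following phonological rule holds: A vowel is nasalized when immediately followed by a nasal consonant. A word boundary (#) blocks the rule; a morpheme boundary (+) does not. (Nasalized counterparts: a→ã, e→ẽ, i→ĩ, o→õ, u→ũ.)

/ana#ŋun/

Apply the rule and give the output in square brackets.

/a/ before nasal /n/ → [ã]
/u/ before nasal /n/ → [ũ]

[ãna#ŋũn]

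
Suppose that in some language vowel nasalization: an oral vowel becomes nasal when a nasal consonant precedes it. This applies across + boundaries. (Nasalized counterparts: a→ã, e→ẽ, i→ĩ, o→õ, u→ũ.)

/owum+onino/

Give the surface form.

/o/ after nasal /m/ → [õ]
/i/ after nasal /n/ → [ĩ]
/o/ after nasal /n/ → [õ]

[owum+õnĩnõ]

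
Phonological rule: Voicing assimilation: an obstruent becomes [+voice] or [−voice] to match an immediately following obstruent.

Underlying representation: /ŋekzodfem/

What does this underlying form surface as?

[ŋegzotfem]

/k/ before /z/ (voiced) → [g]
/d/ before /f/ (voiceless) → [t]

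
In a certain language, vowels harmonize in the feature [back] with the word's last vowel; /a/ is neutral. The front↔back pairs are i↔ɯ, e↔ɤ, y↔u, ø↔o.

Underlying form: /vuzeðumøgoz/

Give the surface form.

[vuzɤðumogoz]

/e/ harmonizes with /o/ ([+back]) → [ɤ]
/ø/ harmonizes with /o/ ([+back]) → [o]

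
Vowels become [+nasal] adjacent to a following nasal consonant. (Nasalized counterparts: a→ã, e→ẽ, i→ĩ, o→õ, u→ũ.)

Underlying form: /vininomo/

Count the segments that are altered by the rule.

3

/i/ before nasal /n/ → [ĩ]
/i/ before nasal /n/ → [ĩ]
/o/ before nasal /m/ → [õ]
3 segments change.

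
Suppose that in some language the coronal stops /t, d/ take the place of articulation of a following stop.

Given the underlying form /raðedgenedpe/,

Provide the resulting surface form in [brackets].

/d/ before /g/ (velar) → [g]
/d/ before /p/ (labial) → [b]

[raðeggenebpe]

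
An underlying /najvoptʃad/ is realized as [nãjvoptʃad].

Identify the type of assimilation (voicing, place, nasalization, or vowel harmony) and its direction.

nasalization, progressive

/a/→[ã].
Each target copies a feature from the preceding segment, so the direction is progressive.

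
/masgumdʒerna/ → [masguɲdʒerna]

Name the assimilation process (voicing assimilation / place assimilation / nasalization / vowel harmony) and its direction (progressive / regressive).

/m/→[ɲ].
Each target copies a feature from the following segment, so the direction is regressive.

place assimilation, regressive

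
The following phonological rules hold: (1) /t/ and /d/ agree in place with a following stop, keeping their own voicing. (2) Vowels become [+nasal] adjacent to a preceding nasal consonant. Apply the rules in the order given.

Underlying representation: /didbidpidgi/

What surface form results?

Rule 1: /d/ before /b/ (labial) → [b]
Rule 1: /d/ before /p/ (labial) → [b]
Rule 1: /d/ before /g/ (velar) → [g]
After rule 1: dibbibpiggi
Rule 2: no segment meets the rule's conditions; no change.

[dibbibpiggi]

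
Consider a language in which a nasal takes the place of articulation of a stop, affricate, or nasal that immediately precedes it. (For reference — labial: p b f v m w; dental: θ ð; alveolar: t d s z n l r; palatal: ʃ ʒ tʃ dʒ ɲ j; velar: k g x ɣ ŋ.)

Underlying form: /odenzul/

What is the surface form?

[odenzul]

no segment meets the rule's conditions; no change.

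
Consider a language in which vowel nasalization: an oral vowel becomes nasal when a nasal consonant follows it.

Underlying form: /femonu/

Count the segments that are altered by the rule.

2

/e/ before nasal /m/ → [ẽ]
/o/ before nasal /n/ → [õ]
2 segments change.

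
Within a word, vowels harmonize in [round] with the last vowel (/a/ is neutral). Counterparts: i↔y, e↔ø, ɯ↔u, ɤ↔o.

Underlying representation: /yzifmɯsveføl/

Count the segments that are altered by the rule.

/i/ harmonizes with /ø/ ([+round]) → [y]
/ɯ/ harmonizes with /ø/ ([+round]) → [u]
/e/ harmonizes with /ø/ ([+round]) → [ø]
3 segments change.

3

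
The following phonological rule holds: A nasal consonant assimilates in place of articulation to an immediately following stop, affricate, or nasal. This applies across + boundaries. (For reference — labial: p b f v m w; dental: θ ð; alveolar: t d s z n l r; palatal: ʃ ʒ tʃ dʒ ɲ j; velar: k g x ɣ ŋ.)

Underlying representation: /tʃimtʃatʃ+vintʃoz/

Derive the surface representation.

/m/ before /tʃ/ (palatal) → [ɲ]
/n/ before /tʃ/ (palatal) → [ɲ]

[tʃiɲtʃatʃ+viɲtʃoz]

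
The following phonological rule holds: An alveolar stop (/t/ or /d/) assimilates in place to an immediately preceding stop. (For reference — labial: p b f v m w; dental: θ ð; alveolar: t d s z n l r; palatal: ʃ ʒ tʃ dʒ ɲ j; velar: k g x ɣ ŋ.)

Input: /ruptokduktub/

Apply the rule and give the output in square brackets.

/t/ after /p/ (labial) → [p]
/d/ after /k/ (velar) → [g]
/t/ after /k/ (velar) → [k]

[ruppokgukkub]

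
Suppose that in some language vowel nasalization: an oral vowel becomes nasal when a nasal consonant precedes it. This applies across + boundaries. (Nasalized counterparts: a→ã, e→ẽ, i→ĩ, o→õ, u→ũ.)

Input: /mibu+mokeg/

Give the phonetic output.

[mĩbu+mõkeg]

/i/ after nasal /m/ → [ĩ]
/o/ after nasal /m/ → [õ]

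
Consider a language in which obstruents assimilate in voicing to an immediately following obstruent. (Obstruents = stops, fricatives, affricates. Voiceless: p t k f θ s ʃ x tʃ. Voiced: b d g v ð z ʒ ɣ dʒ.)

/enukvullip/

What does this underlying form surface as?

[enugvullip]

/k/ before /v/ (voiced) → [g]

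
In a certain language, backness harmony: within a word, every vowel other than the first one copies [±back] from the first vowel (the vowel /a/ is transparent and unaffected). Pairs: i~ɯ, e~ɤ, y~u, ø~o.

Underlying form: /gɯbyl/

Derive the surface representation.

/y/ harmonizes with /ɯ/ ([+back]) → [u]

[gɯbul]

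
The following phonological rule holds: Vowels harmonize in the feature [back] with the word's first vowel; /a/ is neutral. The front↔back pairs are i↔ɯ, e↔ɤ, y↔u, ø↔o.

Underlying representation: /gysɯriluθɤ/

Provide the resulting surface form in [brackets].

/ɯ/ harmonizes with /y/ ([-back]) → [i]
/u/ harmonizes with /y/ ([-back]) → [y]
/ɤ/ harmonizes with /y/ ([-back]) → [e]

[gysirilyθe]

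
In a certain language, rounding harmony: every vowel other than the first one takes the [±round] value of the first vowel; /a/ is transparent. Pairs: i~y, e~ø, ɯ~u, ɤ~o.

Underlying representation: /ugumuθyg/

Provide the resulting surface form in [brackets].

no segment meets the rule's conditions; no change.

[ugumuθyg]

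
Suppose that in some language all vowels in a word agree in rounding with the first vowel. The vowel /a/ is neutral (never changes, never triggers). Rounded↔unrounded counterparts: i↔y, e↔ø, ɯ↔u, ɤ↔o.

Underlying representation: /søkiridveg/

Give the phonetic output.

/i/ harmonizes with /ø/ ([+round]) → [y]
/i/ harmonizes with /ø/ ([+round]) → [y]
/e/ harmonizes with /ø/ ([+round]) → [ø]

[søkyrydvøg]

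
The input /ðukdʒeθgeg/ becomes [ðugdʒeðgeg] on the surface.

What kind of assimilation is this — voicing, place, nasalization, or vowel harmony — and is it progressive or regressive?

/k/→[g] /θ/→[ð].
Each target copies a feature from the following segment, so the direction is regressive.

voicing assimilation, regressive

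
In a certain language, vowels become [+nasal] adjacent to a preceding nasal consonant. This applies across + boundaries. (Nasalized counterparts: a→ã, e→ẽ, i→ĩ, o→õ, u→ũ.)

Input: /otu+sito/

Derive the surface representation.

[otu+sito]

no segment meets the rule's conditions; no change.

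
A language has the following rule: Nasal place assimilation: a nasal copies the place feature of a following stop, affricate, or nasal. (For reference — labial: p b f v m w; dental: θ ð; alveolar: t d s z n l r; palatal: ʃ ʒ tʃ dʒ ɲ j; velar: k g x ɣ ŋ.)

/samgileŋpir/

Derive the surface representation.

[saŋgilempir]

/m/ before /g/ (velar) → [ŋ]
/ŋ/ before /p/ (labial) → [m]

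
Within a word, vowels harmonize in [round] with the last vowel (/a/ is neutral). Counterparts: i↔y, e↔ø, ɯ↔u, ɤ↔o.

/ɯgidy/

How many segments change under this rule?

/ɯ/ harmonizes with /y/ ([+round]) → [u]
/i/ harmonizes with /y/ ([+round]) → [y]
2 segments change.

2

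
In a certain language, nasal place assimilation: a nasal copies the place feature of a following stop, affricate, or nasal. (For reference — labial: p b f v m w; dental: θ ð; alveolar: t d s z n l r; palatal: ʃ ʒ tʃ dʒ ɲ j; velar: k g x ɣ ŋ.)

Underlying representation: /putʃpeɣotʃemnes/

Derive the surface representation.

[putʃpeɣotʃennes]

/m/ before /n/ (alveolar) → [n]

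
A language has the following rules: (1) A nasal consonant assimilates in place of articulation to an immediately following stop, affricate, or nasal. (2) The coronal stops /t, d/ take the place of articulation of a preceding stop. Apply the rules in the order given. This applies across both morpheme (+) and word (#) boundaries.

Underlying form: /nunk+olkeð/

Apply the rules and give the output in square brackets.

Rule 1: /n/ before /k/ (velar) → [ŋ]
After rule 1: nuŋk+olkeð
Rule 2: no segment meets the rule's conditions; no change.

[nuŋk+olkeð]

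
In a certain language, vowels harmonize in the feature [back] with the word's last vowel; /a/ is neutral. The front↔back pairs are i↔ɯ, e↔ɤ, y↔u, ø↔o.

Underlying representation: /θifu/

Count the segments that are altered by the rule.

1

/i/ harmonizes with /u/ ([+back]) → [ɯ]
1 segment changes.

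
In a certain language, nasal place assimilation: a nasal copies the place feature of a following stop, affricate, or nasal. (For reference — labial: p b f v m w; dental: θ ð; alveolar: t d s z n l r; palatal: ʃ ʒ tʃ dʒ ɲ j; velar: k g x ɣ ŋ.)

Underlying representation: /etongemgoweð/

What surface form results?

[etoŋgeŋgoweð]

/n/ before /g/ (velar) → [ŋ]
/m/ before /g/ (velar) → [ŋ]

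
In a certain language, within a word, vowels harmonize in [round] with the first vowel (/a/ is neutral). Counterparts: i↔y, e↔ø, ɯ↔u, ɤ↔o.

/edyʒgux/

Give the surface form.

/y/ harmonizes with /e/ ([-round]) → [i]
/u/ harmonizes with /e/ ([-round]) → [ɯ]

[ediʒgɯx]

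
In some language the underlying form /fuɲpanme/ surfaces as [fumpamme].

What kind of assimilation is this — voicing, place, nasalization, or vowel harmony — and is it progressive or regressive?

place assimilation, regressive

/ɲ/→[m] /n/→[m].
Each target copies a feature from the following segment, so the direction is regressive.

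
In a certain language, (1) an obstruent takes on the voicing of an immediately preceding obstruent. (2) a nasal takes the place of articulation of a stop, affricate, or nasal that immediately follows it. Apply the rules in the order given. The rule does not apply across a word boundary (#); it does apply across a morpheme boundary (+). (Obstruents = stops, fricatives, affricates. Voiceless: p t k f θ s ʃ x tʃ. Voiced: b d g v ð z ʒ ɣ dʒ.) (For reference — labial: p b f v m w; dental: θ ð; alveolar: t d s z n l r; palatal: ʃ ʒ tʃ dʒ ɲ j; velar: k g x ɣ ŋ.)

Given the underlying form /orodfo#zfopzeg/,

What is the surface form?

[orodvo#zvopseg]

Rule 1: /f/ after /d/ (voiced) → [v]
Rule 1: /f/ after /z/ (voiced) → [v]
Rule 1: /z/ after /p/ (voiceless) → [s]
After rule 1: orodvo#zvopseg
Rule 2: no segment meets the rule's conditions; no change.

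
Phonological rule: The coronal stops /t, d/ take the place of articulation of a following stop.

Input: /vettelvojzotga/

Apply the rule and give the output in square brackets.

[vettelvojzokga]

/t/ before /g/ (velar) → [k]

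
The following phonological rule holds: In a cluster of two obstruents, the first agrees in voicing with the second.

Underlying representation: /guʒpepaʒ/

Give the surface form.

/ʒ/ before /p/ (voiceless) → [ʃ]

[guʃpepaʒ]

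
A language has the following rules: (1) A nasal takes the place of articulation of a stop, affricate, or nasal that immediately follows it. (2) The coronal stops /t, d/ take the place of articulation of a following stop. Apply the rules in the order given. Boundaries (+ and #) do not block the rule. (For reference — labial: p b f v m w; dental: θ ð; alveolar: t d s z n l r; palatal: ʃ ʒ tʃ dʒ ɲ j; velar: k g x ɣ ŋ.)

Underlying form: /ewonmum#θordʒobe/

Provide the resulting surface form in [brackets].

Rule 1: /n/ before /m/ (labial) → [m]
After rule 1: ewommum#θordʒobe
Rule 2: no segment meets the rule's conditions; no change.

[ewommum#θordʒobe]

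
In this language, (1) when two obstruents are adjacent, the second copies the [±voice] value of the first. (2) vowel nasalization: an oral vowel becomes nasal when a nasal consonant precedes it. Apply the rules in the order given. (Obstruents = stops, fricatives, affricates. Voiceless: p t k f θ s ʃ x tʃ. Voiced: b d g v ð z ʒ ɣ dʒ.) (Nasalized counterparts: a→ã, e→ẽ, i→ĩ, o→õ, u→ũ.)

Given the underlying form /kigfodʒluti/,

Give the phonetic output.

[kigvodʒluti]

Rule 1: /f/ after /g/ (voiced) → [v]
After rule 1: kigvodʒluti
Rule 2: no segment meets the rule's conditions; no change.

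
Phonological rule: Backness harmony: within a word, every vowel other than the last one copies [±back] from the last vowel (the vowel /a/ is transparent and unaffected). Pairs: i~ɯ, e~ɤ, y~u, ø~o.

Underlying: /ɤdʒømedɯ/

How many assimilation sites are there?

/ø/ harmonizes with /ɯ/ ([+back]) → [o]
/e/ harmonizes with /ɯ/ ([+back]) → [ɤ]
2 segments change.

2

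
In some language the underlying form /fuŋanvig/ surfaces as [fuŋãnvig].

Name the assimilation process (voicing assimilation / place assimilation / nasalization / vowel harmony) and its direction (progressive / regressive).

/a/→[ã].
Each target copies a feature from the preceding segment, so the direction is progressive.

nasalization, progressive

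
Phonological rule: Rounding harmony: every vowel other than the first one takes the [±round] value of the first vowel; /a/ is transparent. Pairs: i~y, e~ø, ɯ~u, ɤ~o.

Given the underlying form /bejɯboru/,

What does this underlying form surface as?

[bejɯbɤrɯ]

/o/ harmonizes with /e/ ([-round]) → [ɤ]
/u/ harmonizes with /e/ ([-round]) → [ɯ]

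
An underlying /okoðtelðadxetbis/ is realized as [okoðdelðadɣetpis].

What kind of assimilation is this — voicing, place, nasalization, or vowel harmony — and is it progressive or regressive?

voicing assimilation, progressive

/t/→[d] /x/→[ɣ] /b/→[p].
Each target copies a feature from the preceding segment, so the direction is progressive.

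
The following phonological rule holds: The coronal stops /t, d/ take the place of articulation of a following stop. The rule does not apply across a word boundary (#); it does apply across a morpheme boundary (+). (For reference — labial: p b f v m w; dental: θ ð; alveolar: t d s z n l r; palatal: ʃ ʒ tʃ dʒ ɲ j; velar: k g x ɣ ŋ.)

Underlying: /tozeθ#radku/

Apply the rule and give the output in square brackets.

[tozeθ#ragku]

/d/ before /k/ (velar) → [g]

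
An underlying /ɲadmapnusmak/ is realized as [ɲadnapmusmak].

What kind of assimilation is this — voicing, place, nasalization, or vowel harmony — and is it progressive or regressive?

place assimilation, progressive

/m/→[n] /n/→[m].
Each target copies a feature from the preceding segment, so the direction is progressive.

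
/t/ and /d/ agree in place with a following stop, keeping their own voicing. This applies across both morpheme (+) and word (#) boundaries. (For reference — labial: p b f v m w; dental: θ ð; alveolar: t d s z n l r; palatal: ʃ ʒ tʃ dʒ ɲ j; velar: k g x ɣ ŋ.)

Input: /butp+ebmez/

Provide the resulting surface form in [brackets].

/t/ before /p/ (labial) → [p]

[bupp+ebmez]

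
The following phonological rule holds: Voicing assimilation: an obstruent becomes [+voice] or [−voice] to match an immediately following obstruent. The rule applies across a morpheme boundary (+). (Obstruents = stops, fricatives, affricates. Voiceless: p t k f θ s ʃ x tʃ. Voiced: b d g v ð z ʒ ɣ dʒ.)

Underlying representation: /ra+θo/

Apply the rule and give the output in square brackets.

[ra+θo]

no segment meets the rule's conditions; no change.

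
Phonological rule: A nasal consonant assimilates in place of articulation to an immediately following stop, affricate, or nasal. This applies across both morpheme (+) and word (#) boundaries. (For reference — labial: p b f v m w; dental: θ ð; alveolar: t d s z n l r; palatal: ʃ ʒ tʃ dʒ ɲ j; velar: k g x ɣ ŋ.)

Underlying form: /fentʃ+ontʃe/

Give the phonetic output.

/n/ before /tʃ/ (palatal) → [ɲ]
/n/ before /tʃ/ (palatal) → [ɲ]

[feɲtʃ+oɲtʃe]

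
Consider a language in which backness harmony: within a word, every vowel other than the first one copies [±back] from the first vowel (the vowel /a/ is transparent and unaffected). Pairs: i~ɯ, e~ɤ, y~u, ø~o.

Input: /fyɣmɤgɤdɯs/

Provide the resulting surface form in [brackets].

/ɤ/ harmonizes with /y/ ([-back]) → [e]
/ɤ/ harmonizes with /y/ ([-back]) → [e]
/ɯ/ harmonizes with /y/ ([-back]) → [i]

[fyɣmegedis]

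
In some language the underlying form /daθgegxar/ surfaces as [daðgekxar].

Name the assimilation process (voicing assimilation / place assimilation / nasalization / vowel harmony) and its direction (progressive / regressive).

voicing assimilation, regressive

/θ/→[ð] /g/→[k].
Each target copies a feature from the following segment, so the direction is regressive.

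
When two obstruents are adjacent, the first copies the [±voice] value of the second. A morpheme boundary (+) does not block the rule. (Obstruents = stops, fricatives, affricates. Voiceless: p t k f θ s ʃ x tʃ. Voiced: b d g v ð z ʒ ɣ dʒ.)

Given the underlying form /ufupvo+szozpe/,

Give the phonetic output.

/p/ before /v/ (voiced) → [b]
/s/ before /z/ (voiced) → [z]
/z/ before /p/ (voiceless) → [s]

[ufubvo+zzospe]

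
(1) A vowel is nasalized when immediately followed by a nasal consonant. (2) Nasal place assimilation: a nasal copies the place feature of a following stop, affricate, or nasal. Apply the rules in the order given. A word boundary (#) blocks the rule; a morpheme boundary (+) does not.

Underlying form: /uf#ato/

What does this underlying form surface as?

Rule 1: no segment meets the rule's conditions; no change.
After rule 1: uf#ato
Rule 2: no segment meets the rule's conditions; no change.

[uf#ato]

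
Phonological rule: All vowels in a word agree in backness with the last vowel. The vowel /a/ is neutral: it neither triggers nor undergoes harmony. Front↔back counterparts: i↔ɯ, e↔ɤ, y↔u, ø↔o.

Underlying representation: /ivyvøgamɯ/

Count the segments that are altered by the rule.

3

/i/ harmonizes with /ɯ/ ([+back]) → [ɯ]
/y/ harmonizes with /ɯ/ ([+back]) → [u]
/ø/ harmonizes with /ɯ/ ([+back]) → [o]
3 segments change.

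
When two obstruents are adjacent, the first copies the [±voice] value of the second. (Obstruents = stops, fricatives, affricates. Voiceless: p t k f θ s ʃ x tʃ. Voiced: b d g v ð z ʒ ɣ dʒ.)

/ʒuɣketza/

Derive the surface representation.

/ɣ/ before /k/ (voiceless) → [x]
/t/ before /z/ (voiced) → [d]

[ʒuxkedza]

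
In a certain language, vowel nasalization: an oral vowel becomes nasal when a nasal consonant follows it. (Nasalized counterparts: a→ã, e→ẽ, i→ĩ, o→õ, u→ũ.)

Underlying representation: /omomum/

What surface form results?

/o/ before nasal /m/ → [õ]
/o/ before nasal /m/ → [õ]
/u/ before nasal /m/ → [ũ]

[õmõmũm]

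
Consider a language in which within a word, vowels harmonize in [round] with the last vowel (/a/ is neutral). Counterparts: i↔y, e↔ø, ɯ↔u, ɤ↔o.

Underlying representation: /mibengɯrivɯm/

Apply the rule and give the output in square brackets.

[mibengɯrivɯm]

no segment meets the rule's conditions; no change.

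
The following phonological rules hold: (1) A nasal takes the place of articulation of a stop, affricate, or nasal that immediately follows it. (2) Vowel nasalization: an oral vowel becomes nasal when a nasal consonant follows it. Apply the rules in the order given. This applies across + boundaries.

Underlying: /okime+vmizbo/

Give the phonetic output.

Rule 1: no segment meets the rule's conditions; no change.
After rule 1: okime+vmizbo
Rule 2: /i/ before nasal /m/ → [ĩ]

[okĩme+vmizbo]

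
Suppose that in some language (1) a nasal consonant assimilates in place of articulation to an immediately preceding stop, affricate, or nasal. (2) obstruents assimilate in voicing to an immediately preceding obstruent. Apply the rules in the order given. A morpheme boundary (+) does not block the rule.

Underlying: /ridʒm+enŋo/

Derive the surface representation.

Rule 1: /m/ after /dʒ/ (palatal) → [ɲ]
Rule 1: /ŋ/ after /n/ (alveolar) → [n]
After rule 1: ridʒɲ+enno
Rule 2: no segment meets the rule's conditions; no change.

[ridʒɲ+enno]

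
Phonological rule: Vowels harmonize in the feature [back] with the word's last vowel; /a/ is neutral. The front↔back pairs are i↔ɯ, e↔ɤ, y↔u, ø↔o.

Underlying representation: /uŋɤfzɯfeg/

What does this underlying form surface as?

/u/ harmonizes with /e/ ([-back]) → [y]
/ɤ/ harmonizes with /e/ ([-back]) → [e]
/ɯ/ harmonizes with /e/ ([-back]) → [i]

[yŋefzifeg]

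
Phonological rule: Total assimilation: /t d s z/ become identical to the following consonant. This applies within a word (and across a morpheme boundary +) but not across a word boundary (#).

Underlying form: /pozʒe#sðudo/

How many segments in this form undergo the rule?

2

/z/ before /ʒ/ → [ʒ] (total assimilation)
/s/ before /ð/ → [ð] (total assimilation)
2 segments change.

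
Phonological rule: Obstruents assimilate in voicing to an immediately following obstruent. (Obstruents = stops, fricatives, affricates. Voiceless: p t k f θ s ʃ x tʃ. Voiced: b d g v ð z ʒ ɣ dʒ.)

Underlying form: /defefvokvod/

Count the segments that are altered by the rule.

/f/ before /v/ (voiced) → [v]
/k/ before /v/ (voiced) → [g]
2 segments change.

2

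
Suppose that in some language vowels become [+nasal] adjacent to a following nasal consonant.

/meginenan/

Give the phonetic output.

[megĩnẽnãn]

/i/ before nasal /n/ → [ĩ]
/e/ before nasal /n/ → [ẽ]
/a/ before nasal /n/ → [ã]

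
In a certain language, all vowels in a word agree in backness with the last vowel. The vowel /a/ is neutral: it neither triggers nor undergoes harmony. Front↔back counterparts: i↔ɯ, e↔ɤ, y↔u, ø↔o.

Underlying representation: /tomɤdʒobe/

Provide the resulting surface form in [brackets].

[tømedʒøbe]

/o/ harmonizes with /e/ ([-back]) → [ø]
/ɤ/ harmonizes with /e/ ([-back]) → [e]
/o/ harmonizes with /e/ ([-back]) → [ø]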